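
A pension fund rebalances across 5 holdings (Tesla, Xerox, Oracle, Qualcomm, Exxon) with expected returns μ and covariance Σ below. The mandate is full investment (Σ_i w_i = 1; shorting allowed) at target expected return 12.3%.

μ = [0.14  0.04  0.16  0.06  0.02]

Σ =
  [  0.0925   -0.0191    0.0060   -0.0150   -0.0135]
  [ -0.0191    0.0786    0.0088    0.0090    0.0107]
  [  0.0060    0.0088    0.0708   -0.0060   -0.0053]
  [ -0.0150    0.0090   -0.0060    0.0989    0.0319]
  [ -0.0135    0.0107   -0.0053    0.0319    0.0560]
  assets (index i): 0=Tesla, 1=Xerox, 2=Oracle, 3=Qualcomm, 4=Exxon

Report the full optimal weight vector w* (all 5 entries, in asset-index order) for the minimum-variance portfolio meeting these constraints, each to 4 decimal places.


0.3091  0.0802  0.4157  0.1527  0.0423

x=Σ⁻¹μ = [1.6731  0.5270  2.1515  0.8141  0.3997]
y=Σ⁻¹𝟙 = [16.0093  12.0832  13.0989  6.8294  16.7571]
a=μᵀx=0.656395  b=𝟙ᵀx=5.565360  c=𝟙ᵀy=64.777971  D=ac−b²=11.546704
λ₁=(c·0.123−b)/D = (64.777971·0.123−5.565360)/11.546704 = 0.208053
λ₂=(a−b·0.123)/D = (0.656395−5.565360·0.123)/11.546704 = -0.002437
w* = 0.208053·x + -0.002437·y:
  w_0 = 0.208053·1.6731 + -0.002437·16.0093 = 0.3091  (Tesla)
  w_1 = 0.208053·0.5270 + -0.002437·12.0832 = 0.0802  (Xerox)
  w_2 = 0.208053·2.1515 + -0.002437·13.0989 = 0.4157  (Oracle)
  w_3 = 0.208053·0.8141 + -0.002437·6.8294 = 0.1527  (Qualcomm)
  w_4 = 0.208053·0.3997 + -0.002437·16.7571 = 0.0423  (Exxon)
Σw_i=1.0000  μᵀw=0.1230
σ²=wᵀΣw=λ₁·μ_p+λ₂ = 0.208053·0.123 + -0.002437 = 0.023153 ≈ 0.0232


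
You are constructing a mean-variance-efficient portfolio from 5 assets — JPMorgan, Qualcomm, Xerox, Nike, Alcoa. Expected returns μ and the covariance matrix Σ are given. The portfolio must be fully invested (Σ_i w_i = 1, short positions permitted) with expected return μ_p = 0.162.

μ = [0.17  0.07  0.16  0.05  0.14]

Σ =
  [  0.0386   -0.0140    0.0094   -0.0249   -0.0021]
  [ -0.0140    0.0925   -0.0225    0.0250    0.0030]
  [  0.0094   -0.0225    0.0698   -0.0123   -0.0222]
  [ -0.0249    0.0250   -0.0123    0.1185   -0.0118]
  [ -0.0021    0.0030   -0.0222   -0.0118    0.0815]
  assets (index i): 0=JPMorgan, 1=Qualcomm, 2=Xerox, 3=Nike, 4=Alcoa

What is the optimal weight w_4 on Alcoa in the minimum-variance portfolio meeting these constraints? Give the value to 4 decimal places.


0.2282

u=Σ⁻¹μ = [5.6046  1.8332  3.4090  1.8648  2.9933]
v=Σ⁻¹𝟙 = [38.7297  17.1973  24.7521  17.7028  21.9403]
a=μᵀu=2.138862  b=𝟙ᵀu=15.704973  c=𝟙ᵀv=120.322159  D=ac−b²=10.706342
λ₁=(c·0.162−b)/D = (120.322159·0.162−15.704973)/10.706342 = 0.353736
λ₂=(a−b·0.162)/D = (2.138862−15.704973·0.162)/10.706342 = -0.037860
w* = 0.353736·u + -0.037860·v:
  w_0 = 0.353736·5.6046 + -0.037860·38.7297 = 0.5162  (JPMorgan)
  w_1 = 0.353736·1.8332 + -0.037860·17.1973 = -0.0026  (Qualcomm)
  w_2 = 0.353736·3.4090 + -0.037860·24.7521 = 0.2688  (Xerox)
  w_3 = 0.353736·1.8648 + -0.037860·17.7028 = -0.0106  (Nike)
  w_4 = 0.353736·2.9933 + -0.037860·21.9403 = 0.2282  (Alcoa)
Σw_i=1.0000  μᵀw=0.1620
σ²=wᵀΣw=λ₁·μ_p+λ₂ = 0.353736·0.162 + -0.037860 = 0.019445 ≈ 0.0194


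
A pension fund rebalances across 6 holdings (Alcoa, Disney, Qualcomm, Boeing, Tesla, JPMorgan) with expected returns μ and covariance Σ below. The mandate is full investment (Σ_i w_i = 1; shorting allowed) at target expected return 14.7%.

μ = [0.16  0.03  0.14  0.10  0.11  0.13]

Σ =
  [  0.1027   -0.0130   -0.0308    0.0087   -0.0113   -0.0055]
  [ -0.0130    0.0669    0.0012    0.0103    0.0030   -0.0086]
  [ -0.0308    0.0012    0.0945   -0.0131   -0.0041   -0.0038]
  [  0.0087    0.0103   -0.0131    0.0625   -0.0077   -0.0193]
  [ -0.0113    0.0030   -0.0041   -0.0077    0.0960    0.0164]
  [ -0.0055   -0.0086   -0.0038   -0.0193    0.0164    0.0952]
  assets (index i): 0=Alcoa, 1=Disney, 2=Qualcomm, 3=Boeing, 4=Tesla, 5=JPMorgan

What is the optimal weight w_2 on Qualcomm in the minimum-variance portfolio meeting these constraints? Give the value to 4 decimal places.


0.3152

g=Σ⁻¹μ = [2.5280  0.6934  2.7814  2.4918  1.4076  1.9479]
h=Σ⁻¹𝟙 = [18.3072  16.3714  20.4887  21.5069  11.8978  16.1691]
a=μᵀg=1.471923  b=𝟙ᵀg=11.850131  c=𝟙ᵀh=104.741021  D=ac−b²=13.745135
λ₁=(c·0.147−b)/D = (104.741021·0.147−11.850131)/13.745135 = 0.258040
λ₂=(a−b·0.147)/D = (1.471923−11.850131·0.147)/13.745135 = -0.019647
w* = 0.258040·g + -0.019647·h:
  w_0 = 0.258040·2.5280 + -0.019647·18.3072 = 0.2926  (Alcoa)
  w_1 = 0.258040·0.6934 + -0.019647·16.3714 = -0.1427  (Disney)
  w_2 = 0.258040·2.7814 + -0.019647·20.4887 = 0.3152  (Qualcomm)
  w_3 = 0.258040·2.4918 + -0.019647·21.5069 = 0.2204  (Boeing)
  w_4 = 0.258040·1.4076 + -0.019647·11.8978 = 0.1295  (Tesla)
  w_5 = 0.258040·1.9479 + -0.019647·16.1691 = 0.1850  (JPMorgan)
Σw_i=1.0000  μᵀw=0.1470
σ²=wᵀΣw=λ₁·μ_p+λ₂ = 0.258040·0.147 + -0.019647 = 0.018285 ≈ 0.0183


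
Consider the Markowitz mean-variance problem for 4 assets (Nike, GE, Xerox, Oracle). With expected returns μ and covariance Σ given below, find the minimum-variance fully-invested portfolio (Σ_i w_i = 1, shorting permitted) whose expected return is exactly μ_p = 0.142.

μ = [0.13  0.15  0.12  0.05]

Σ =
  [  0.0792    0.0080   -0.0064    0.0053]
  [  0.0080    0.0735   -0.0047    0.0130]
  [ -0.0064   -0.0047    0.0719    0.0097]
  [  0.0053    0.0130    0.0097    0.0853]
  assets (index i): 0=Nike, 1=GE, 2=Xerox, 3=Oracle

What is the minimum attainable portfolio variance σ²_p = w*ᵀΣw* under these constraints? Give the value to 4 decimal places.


0.0279

g=Σ⁻¹μ = [1.5996  1.9982  1.9473  -0.0392]
h=Σ⁻¹𝟙 = [12.1155  11.9078  14.7562  7.4777]
a=μᵀg=0.739380  b=𝟙ᵀg=5.505807  c=𝟙ᵀh=46.257182  D=ac−b²=3.887733
λ₁=(c·0.142−b)/D = (46.257182·0.142−5.505807)/3.887733 = 0.273350
λ₂=(a−b·0.142)/D = (0.739380−5.505807·0.142)/3.887733 = -0.010918
w* = 0.273350·g + -0.010918·h:
  w_0 = 0.273350·1.5996 + -0.010918·12.1155 = 0.3050  (Nike)
  w_1 = 0.273350·1.9982 + -0.010918·11.9078 = 0.4162  (GE)
  w_2 = 0.273350·1.9473 + -0.010918·14.7562 = 0.3712  (Xerox)
  w_3 = 0.273350·-0.0392 + -0.010918·7.4777 = -0.0923  (Oracle)
Σw_i=1.0000  μᵀw=0.1420
σ²=wᵀΣw=λ₁·μ_p+λ₂ = 0.273350·0.142 + -0.010918 = 0.027898 ≈ 0.0279


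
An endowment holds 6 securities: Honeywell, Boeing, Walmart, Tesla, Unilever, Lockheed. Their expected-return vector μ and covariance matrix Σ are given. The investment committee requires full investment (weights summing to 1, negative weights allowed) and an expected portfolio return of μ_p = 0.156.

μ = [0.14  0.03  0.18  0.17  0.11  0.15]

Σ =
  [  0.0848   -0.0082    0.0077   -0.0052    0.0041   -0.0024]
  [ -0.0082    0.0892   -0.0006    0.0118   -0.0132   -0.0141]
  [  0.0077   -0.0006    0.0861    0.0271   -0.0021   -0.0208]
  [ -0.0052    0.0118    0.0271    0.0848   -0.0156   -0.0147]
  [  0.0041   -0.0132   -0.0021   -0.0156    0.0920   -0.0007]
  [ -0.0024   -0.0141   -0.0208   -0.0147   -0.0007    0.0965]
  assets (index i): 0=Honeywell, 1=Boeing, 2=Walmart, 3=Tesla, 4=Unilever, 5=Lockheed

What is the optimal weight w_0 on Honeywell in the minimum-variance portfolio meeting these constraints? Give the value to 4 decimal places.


0.1619

p=Σ⁻¹μ = [1.6786  0.8612  1.9199  2.1085  1.6645  2.4691]
q=Σ⁻¹𝟙 = [12.8399  15.7868  11.1874  12.6048  15.0877  17.4296]
a=μᵀp=1.518326  b=𝟙ᵀp=10.701837  c=𝟙ᵀq=84.936253  D=ac−b²=14.431613
λ₁=(c·0.156−b)/D = (84.936253·0.156−10.701837)/14.431613 = 0.176572
λ₂=(a−b·0.156)/D = (1.518326−10.701837·0.156)/14.431613 = -0.010474
w* = 0.176572·p + -0.010474·q:
  w_0 = 0.176572·1.6786 + -0.010474·12.8399 = 0.1619  (Honeywell)
  w_1 = 0.176572·0.8612 + -0.010474·15.7868 = -0.0133  (Boeing)
  w_2 = 0.176572·1.9199 + -0.010474·11.1874 = 0.2218  (Walmart)
  w_3 = 0.176572·2.1085 + -0.010474·12.6048 = 0.2403  (Tesla)
  w_4 = 0.176572·1.6645 + -0.010474·15.0877 = 0.1359  (Unilever)
  w_5 = 0.176572·2.4691 + -0.010474·17.4296 = 0.2534  (Lockheed)
Σw_i=1.0000  μᵀw=0.1560
σ²=wᵀΣw=λ₁·μ_p+λ₂ = 0.176572·0.156 + -0.010474 = 0.017071 ≈ 0.0171


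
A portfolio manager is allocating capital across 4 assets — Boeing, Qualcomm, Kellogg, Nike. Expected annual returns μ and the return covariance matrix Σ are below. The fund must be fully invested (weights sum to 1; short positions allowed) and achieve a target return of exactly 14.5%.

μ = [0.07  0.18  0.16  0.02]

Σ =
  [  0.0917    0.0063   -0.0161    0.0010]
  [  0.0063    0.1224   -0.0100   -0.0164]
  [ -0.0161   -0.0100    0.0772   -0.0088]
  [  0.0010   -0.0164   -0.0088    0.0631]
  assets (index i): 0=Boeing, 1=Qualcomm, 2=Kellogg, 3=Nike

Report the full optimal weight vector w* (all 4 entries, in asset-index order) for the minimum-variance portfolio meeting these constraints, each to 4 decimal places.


g=Σ⁻¹μ = [1.0957  1.7836  2.6614  1.1343]
h=Σ⁻¹𝟙 = [13.3122  11.9778  19.7321  21.5019]
a=μᵀg=0.846258  b=𝟙ᵀg=6.675036  c=𝟙ᵀh=66.523958  D=ac−b²=11.740350
λ₁=(c·0.145−b)/D = (66.523958·0.145−6.675036)/11.740350 = 0.253054
λ₂=(a−b·0.145)/D = (0.846258−6.675036·0.145)/11.740350 = -0.010359
w* = 0.253054·g + -0.010359·h:
  w_0 = 0.253054·1.0957 + -0.010359·13.3122 = 0.1394  (Boeing)
  w_1 = 0.253054·1.7836 + -0.010359·11.9778 = 0.3273  (Qualcomm)
  w_2 = 0.253054·2.6614 + -0.010359·19.7321 = 0.4691  (Kellogg)
  w_3 = 0.253054·1.1343 + -0.010359·21.5019 = 0.0643  (Nike)
Σw_i=1.0000  μᵀw=0.1450
σ²=wᵀΣw=λ₁·μ_p+λ₂ = 0.253054·0.145 + -0.010359 = 0.026333 ≈ 0.0263

0.1394  0.3273  0.4691  0.0643


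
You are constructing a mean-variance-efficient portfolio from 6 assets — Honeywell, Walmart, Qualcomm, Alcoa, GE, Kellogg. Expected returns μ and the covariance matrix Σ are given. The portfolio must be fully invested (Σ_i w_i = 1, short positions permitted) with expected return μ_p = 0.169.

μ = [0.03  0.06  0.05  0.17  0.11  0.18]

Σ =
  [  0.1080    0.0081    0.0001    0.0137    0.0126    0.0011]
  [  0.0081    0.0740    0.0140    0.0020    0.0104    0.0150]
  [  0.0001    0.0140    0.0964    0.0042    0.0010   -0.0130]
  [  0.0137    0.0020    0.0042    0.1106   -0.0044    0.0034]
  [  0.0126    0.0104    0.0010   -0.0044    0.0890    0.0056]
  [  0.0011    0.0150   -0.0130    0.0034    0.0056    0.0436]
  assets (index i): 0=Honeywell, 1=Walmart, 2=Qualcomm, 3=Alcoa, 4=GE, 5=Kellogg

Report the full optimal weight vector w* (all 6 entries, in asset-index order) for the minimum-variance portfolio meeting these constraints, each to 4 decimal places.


u=Σ⁻¹μ = [-0.0381  -0.4697  1.1034  1.4169  1.0789  4.3709]
v=Σ⁻¹𝟙 = [6.7715  4.2808  12.4888  7.2724  8.5268  23.3536]
a=μᵀu=1.172170  b=𝟙ᵀu=7.462345  c=𝟙ᵀv=62.693913  D=ac−b²=17.801307
λ₁=(c·0.169−b)/D = (62.693913·0.169−7.462345)/17.801307 = 0.175994
λ₂=(a−b·0.169)/D = (1.172170−7.462345·0.169)/17.801307 = -0.004998
w* = 0.175994·u + -0.004998·v:
  w_0 = 0.175994·-0.0381 + -0.004998·6.7715 = -0.0406  (Honeywell)
  w_1 = 0.175994·-0.4697 + -0.004998·4.2808 = -0.1041  (Walmart)
  w_2 = 0.175994·1.1034 + -0.004998·12.4888 = 0.1318  (Qualcomm)
  w_3 = 0.175994·1.4169 + -0.004998·7.2724 = 0.2130  (Alcoa)
  w_4 = 0.175994·1.0789 + -0.004998·8.5268 = 0.1473  (GE)
  w_5 = 0.175994·4.3709 + -0.004998·23.3536 = 0.6525  (Kellogg)
Σw_i=1.0000  μᵀw=0.1690
σ²=wᵀΣw=λ₁·μ_p+λ₂ = 0.175994·0.169 + -0.004998 = 0.024745 ≈ 0.0247

-0.0406  -0.1041  0.1318  0.2130  0.1473  0.6525


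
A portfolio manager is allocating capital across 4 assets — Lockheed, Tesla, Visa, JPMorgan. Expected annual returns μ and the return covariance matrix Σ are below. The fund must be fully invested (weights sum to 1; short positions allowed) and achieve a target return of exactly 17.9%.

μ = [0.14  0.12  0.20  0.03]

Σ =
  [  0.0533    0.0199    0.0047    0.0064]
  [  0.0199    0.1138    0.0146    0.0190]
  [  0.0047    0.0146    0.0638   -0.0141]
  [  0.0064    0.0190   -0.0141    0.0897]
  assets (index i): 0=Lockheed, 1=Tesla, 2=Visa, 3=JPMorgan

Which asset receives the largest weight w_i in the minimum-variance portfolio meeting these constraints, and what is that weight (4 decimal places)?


g=Σ⁻¹μ = [2.2181  0.1686  3.0705  0.6231]
h=Σ⁻¹𝟙 = [15.0761  1.9351  16.8411  12.3100]
a=μᵀg=0.963567  b=𝟙ᵀg=6.080377  c=𝟙ᵀh=46.162236  D=ac−b²=7.509430
λ₁=(c·0.179−b)/D = (46.162236·0.179−6.080377)/7.509430 = 0.290656
λ₂=(a−b·0.179)/D = (0.963567−6.080377·0.179)/7.509430 = -0.016622
w* = 0.290656·g + -0.016622·h:
  w_0 = 0.290656·2.2181 + -0.016622·15.0761 = 0.3941  (Lockheed)
  w_1 = 0.290656·0.1686 + -0.016622·1.9351 = 0.0169  (Tesla)
  w_2 = 0.290656·3.0705 + -0.016622·16.8411 = 0.6125  (Visa)
  w_3 = 0.290656·0.6231 + -0.016622·12.3100 = -0.0235  (JPMorgan)
Σw_i=1.0000  μᵀw=0.1790
σ²=wᵀΣw=λ₁·μ_p+λ₂ = 0.290656·0.179 + -0.016622 = 0.035406 ≈ 0.0354

Visa (0.6125)


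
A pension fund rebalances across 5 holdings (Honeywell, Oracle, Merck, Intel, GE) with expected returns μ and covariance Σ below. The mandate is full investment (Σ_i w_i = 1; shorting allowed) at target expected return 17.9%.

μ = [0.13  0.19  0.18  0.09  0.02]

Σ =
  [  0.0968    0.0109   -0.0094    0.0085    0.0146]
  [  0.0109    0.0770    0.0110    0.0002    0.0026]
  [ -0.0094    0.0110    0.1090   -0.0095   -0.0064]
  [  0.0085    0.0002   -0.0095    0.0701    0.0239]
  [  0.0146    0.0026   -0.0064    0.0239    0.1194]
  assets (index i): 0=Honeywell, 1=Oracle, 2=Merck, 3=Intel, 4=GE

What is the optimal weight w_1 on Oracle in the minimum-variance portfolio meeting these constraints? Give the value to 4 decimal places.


p=Σ⁻¹μ = [1.1782  2.0678  1.6564  1.4346  -0.2200]
q=Σ⁻¹𝟙 = [8.2856  10.1381  10.2888  12.8825  5.1141]
a=μᵀp=0.968920  b=𝟙ᵀp=6.117057  c=𝟙ᵀq=46.709103  D=ac−b²=7.838986
λ₁=(c·0.179−b)/D = (46.709103·0.179−6.117057)/7.838986 = 0.286245
λ₂=(a−b·0.179)/D = (0.968920−6.117057·0.179)/7.838986 = -0.016078
w* = 0.286245·p + -0.016078·q:
  w_0 = 0.286245·1.1782 + -0.016078·8.2856 = 0.2040  (Honeywell)
  w_1 = 0.286245·2.0678 + -0.016078·10.1381 = 0.4289  (Oracle)
  w_2 = 0.286245·1.6564 + -0.016078·10.2888 = 0.3087  (Merck)
  w_3 = 0.286245·1.4346 + -0.016078·12.8825 = 0.2035  (Intel)
  w_4 = 0.286245·-0.2200 + -0.016078·5.1141 = -0.1452  (GE)
Σw_i=1.0000  μᵀw=0.1790
σ²=wᵀΣw=λ₁·μ_p+λ₂ = 0.286245·0.179 + -0.016078 = 0.035160 ≈ 0.0352

0.4289


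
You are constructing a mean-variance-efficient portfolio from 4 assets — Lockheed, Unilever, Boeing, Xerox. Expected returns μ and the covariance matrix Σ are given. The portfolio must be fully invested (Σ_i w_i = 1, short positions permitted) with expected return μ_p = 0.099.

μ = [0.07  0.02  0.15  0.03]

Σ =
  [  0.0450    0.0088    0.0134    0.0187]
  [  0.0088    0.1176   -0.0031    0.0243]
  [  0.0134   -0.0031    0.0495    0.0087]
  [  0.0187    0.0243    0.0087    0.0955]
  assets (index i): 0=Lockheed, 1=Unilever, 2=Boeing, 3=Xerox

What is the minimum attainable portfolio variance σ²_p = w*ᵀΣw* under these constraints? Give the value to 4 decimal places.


0.0248

x=Σ⁻¹μ = [0.7158  0.2222  2.8758  -0.1446]
y=Σ⁻¹𝟙 = [14.2497  6.9375  15.9954  4.4585]
a=μᵀx=0.481591  b=𝟙ᵀx=3.669291  c=𝟙ᵀy=41.641091  D=ac−b²=6.590284
λ₁=(c·0.099−b)/D = (41.641091·0.099−3.669291)/6.590284 = 0.068764
λ₂=(a−b·0.099)/D = (0.481591−3.669291·0.099)/6.590284 = 0.017955
w* = 0.068764·x + 0.017955·y:
  w_0 = 0.068764·0.7158 + 0.017955·14.2497 = 0.3051  (Lockheed)
  w_1 = 0.068764·0.2222 + 0.017955·6.9375 = 0.1398  (Unilever)
  w_2 = 0.068764·2.8758 + 0.017955·15.9954 = 0.4850  (Boeing)
  w_3 = 0.068764·-0.1446 + 0.017955·4.4585 = 0.0701  (Xerox)
Σw_i=1.0000  μᵀw=0.0990
σ²=wᵀΣw=λ₁·μ_p+λ₂ = 0.068764·0.099 + 0.017955 = 0.024763 ≈ 0.0248


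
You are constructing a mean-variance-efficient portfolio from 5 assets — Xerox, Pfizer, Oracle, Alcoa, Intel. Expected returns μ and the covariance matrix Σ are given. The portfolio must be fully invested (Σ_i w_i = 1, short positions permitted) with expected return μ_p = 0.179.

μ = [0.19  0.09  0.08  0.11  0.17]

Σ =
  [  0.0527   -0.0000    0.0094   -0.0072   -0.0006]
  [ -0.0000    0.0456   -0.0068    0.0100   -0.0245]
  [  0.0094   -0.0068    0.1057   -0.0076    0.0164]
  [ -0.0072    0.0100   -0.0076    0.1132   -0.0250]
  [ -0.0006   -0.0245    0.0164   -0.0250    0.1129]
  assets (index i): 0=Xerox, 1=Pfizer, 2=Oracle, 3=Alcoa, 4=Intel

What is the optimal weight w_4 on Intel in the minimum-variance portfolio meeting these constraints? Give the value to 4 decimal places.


0.2838

p=Σ⁻¹μ = [3.7793  3.0178  0.3410  1.5131  2.4662]
q=Σ⁻¹𝟙 = [19.3608  29.5787  7.8723  11.6968  16.8256]
a=μᵀp=1.602645  b=𝟙ᵀp=11.117419  c=𝟙ᵀq=85.334220  D=ac−b²=13.163445
λ₁=(c·0.179−b)/D = (85.334220·0.179−11.117419)/13.163445 = 0.315830
λ₂=(a−b·0.179)/D = (1.602645−11.117419·0.179)/13.163445 = -0.029428
w* = 0.315830·p + -0.029428·q:
  w_0 = 0.315830·3.7793 + -0.029428·19.3608 = 0.6239  (Xerox)
  w_1 = 0.315830·3.0178 + -0.029428·29.5787 = 0.0827  (Pfizer)
  w_2 = 0.315830·0.3410 + -0.029428·7.8723 = -0.1240  (Oracle)
  w_3 = 0.315830·1.5131 + -0.029428·11.6968 = 0.1337  (Alcoa)
  w_4 = 0.315830·2.4662 + -0.029428·16.8256 = 0.2838  (Intel)
Σw_i=1.0000  μᵀw=0.1790
σ²=wᵀΣw=λ₁·μ_p+λ₂ = 0.315830·0.179 + -0.029428 = 0.027106 ≈ 0.0271


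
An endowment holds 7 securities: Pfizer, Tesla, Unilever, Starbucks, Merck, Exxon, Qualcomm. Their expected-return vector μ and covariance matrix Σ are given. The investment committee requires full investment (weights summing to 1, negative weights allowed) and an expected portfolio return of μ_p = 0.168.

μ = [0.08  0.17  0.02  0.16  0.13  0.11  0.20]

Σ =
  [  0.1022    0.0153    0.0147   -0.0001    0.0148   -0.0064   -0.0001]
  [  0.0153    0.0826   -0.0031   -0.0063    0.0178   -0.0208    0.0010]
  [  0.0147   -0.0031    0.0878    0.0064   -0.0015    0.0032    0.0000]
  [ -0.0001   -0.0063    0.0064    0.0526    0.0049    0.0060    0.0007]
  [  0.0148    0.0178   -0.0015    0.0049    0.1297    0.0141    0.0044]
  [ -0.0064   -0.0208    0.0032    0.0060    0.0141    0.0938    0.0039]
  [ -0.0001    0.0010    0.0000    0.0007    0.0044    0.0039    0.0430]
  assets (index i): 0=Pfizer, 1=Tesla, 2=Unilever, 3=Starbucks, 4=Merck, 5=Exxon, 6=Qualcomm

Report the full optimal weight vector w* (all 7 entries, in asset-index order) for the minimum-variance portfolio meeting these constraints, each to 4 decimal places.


g=Σ⁻¹μ = [0.4847  2.4447  -0.0391  3.1107  0.1988  1.3373  4.4032]
h=Σ⁻¹𝟙 = [6.6970  14.7472  9.1022  17.8454  2.3579  11.6945  21.3360]
a=μᵀg=2.004880  b=𝟙ᵀg=11.940209  c=𝟙ᵀh=83.780190  D=ac−b²=25.400676
λ₁=(c·0.168−b)/D = (83.780190·0.168−11.940209)/25.400676 = 0.084047
λ₂=(a−b·0.168)/D = (2.004880−11.940209·0.168)/25.400676 = -0.000042
w* = 0.084047·g + -0.000042·h:
  w_0 = 0.084047·0.4847 + -0.000042·6.6970 = 0.0405  (Pfizer)
  w_1 = 0.084047·2.4447 + -0.000042·14.7472 = 0.2048  (Tesla)
  w_2 = 0.084047·-0.0391 + -0.000042·9.1022 = -0.0037  (Unilever)
  w_3 = 0.084047·3.1107 + -0.000042·17.8454 = 0.2607  (Starbucks)
  w_4 = 0.084047·0.1988 + -0.000042·2.3579 = 0.0166  (Merck)
  w_5 = 0.084047·1.3373 + -0.000042·11.6945 = 0.1119  (Exxon)
  w_6 = 0.084047·4.4032 + -0.000042·21.3360 = 0.3692  (Qualcomm)
Σw_i=1.0000  μᵀw=0.1680
σ²=wᵀΣw=λ₁·μ_p+λ₂ = 0.084047·0.168 + -0.000042 = 0.014078 ≈ 0.0141

0.0405  0.2048  -0.0037  0.2607  0.0166  0.1119  0.3692


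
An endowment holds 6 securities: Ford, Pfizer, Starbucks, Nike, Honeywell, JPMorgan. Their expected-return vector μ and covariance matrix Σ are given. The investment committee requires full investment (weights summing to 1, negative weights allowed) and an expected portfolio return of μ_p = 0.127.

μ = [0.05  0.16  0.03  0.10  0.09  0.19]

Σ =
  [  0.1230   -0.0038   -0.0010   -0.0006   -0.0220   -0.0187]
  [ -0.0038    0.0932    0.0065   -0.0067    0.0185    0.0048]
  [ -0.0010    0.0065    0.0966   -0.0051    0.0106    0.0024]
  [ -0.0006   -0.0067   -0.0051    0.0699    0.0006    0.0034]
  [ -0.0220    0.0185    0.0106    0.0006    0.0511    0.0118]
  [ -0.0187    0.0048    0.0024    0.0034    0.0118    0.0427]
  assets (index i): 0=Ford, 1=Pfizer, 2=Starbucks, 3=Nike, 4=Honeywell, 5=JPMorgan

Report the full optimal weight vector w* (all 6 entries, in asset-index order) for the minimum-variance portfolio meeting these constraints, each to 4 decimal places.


0.1571  0.1201  0.0592  0.1593  0.1359  0.3684

u=Σ⁻¹μ = [1.2719  1.4900  0.1079  1.3657  0.6837  4.5354]
v=Σ⁻¹𝟙 = [14.8706  7.4185  8.4394  14.5025  16.0459  23.0343]
a=μᵀu=1.365061  b=𝟙ᵀu=9.454578  c=𝟙ᵀv=84.311221  D=ac−b²=25.700928
λ₁=(c·0.127−b)/D = (84.311221·0.127−9.454578)/25.700928 = 0.048751
λ₂=(a−b·0.127)/D = (1.365061−9.454578·0.127)/25.700928 = 0.006394
w* = 0.048751·u + 0.006394·v:
  w_0 = 0.048751·1.2719 + 0.006394·14.8706 = 0.1571  (Ford)
  w_1 = 0.048751·1.4900 + 0.006394·7.4185 = 0.1201  (Pfizer)
  w_2 = 0.048751·0.1079 + 0.006394·8.4394 = 0.0592  (Starbucks)
  w_3 = 0.048751·1.3657 + 0.006394·14.5025 = 0.1593  (Nike)
  w_4 = 0.048751·0.6837 + 0.006394·16.0459 = 0.1359  (Honeywell)
  w_5 = 0.048751·4.5354 + 0.006394·23.0343 = 0.3684  (JPMorgan)
Σw_i=1.0000  μᵀw=0.1270
σ²=wᵀΣw=λ₁·μ_p+λ₂ = 0.048751·0.127 + 0.006394 = 0.012585 ≈ 0.0126


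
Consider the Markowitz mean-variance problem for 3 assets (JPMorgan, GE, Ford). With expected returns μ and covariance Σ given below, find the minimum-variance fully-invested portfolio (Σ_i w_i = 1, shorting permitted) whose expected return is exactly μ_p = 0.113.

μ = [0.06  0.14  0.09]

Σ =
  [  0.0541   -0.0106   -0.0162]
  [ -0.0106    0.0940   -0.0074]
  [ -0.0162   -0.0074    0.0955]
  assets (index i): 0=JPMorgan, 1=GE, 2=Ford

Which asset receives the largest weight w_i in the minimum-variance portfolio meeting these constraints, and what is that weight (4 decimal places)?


GE (0.5644)

p=Σ⁻¹μ = [1.8841  1.8122  1.4024]
q=Σ⁻¹𝟙 = [26.2071  14.8585  16.0681]
a=μᵀp=0.492976  b=𝟙ᵀp=5.098750  c=𝟙ᵀq=57.133752  D=ac−b²=2.168332
λ₁=(c·0.113−b)/D = (57.133752·0.113−5.098750)/2.168332 = 0.625995
λ₂=(a−b·0.113)/D = (0.492976−5.098750·0.113)/2.168332 = -0.038362
w* = 0.625995·p + -0.038362·q:
  w_0 = 0.625995·1.8841 + -0.038362·26.2071 = 0.1741  (JPMorgan)
  w_1 = 0.625995·1.8122 + -0.038362·14.8585 = 0.5644  (GE)
  w_2 = 0.625995·1.4024 + -0.038362·16.0681 = 0.2615  (Ford)
Σw_i=1.0000  μᵀw=0.1130
σ²=wᵀΣw=λ₁·μ_p+λ₂ = 0.625995·0.113 + -0.038362 = 0.032375 ≈ 0.0324


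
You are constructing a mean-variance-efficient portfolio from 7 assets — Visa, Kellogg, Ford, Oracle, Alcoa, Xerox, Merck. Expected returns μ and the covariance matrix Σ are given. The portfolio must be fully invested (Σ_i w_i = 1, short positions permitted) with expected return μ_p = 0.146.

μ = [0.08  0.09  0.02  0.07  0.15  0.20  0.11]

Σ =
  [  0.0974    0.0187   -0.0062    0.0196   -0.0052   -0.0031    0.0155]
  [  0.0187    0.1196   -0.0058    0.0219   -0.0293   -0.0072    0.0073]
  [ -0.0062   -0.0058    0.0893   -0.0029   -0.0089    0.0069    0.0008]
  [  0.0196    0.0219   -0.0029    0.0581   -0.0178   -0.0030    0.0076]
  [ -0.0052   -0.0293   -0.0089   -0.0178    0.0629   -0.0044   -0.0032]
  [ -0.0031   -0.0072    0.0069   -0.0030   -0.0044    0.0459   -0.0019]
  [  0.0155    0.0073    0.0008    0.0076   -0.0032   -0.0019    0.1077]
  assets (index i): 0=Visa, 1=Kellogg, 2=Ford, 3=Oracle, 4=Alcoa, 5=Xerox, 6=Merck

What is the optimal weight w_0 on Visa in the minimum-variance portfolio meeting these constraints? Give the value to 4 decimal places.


u=Σ⁻¹μ = [0.3895  1.6429  0.4314  1.9025  4.1887  5.1409  0.9316]
v=Σ⁻¹𝟙 = [5.7162  13.4972  14.3059  21.4546  33.0189  27.0124  7.3849]
a=μᵀu=2.079799  b=𝟙ᵀu=14.627632  c=𝟙ᵀv=122.390057  D=ac−b²=40.579086
λ₁=(c·0.146−b)/D = (122.390057·0.146−14.627632)/40.579086 = 0.079877
λ₂=(a−b·0.146)/D = (2.079799−14.627632·0.146)/40.579086 = -0.001376
w* = 0.079877·u + -0.001376·v:
  w_0 = 0.079877·0.3895 + -0.001376·5.7162 = 0.0232  (Visa)
  w_1 = 0.079877·1.6429 + -0.001376·13.4972 = 0.1127  (Kellogg)
  w_2 = 0.079877·0.4314 + -0.001376·14.3059 = 0.0148  (Ford)
  w_3 = 0.079877·1.9025 + -0.001376·21.4546 = 0.1224  (Oracle)
  w_4 = 0.079877·4.1887 + -0.001376·33.0189 = 0.2891  (Alcoa)
  w_5 = 0.079877·5.1409 + -0.001376·27.0124 = 0.3735  (Xerox)
  w_6 = 0.079877·0.9316 + -0.001376·7.3849 = 0.0643  (Merck)
Σw_i=1.0000  μᵀw=0.1460
σ²=wᵀΣw=λ₁·μ_p+λ₂ = 0.079877·0.146 + -0.001376 = 0.010286 ≈ 0.0103

0.0232


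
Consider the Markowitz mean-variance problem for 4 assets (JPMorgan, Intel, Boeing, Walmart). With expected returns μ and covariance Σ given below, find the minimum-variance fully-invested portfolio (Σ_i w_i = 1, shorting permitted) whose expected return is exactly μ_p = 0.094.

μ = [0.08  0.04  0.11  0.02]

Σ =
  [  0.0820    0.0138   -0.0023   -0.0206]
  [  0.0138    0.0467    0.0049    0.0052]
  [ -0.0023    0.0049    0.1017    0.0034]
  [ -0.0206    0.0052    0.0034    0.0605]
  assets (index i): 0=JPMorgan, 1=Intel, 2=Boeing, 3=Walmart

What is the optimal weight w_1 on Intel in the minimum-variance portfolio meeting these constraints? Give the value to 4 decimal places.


-0.0170

g=Σ⁻¹μ = [1.1012  0.3504  1.0691  0.6153]
h=Σ⁻¹𝟙 = [15.1498  13.7810  8.8426  20.0059]
a=μᵀg=0.232017  b=𝟙ᵀg=3.136033  c=𝟙ᵀh=57.779384  D=ac−b²=3.571099
λ₁=(c·0.094−b)/D = (57.779384·0.094−3.136033)/3.571099 = 0.642723
λ₂=(a−b·0.094)/D = (0.232017−3.136033·0.094)/3.571099 = -0.017577
w* = 0.642723·g + -0.017577·h:
  w_0 = 0.642723·1.1012 + -0.017577·15.1498 = 0.4415  (JPMorgan)
  w_1 = 0.642723·0.3504 + -0.017577·13.7810 = -0.0170  (Intel)
  w_2 = 0.642723·1.0691 + -0.017577·8.8426 = 0.5317  (Boeing)
  w_3 = 0.642723·0.6153 + -0.017577·20.0059 = 0.0438  (Walmart)
Σw_i=1.0000  μᵀw=0.0940
σ²=wᵀΣw=λ₁·μ_p+λ₂ = 0.642723·0.094 + -0.017577 = 0.042839 ≈ 0.0428


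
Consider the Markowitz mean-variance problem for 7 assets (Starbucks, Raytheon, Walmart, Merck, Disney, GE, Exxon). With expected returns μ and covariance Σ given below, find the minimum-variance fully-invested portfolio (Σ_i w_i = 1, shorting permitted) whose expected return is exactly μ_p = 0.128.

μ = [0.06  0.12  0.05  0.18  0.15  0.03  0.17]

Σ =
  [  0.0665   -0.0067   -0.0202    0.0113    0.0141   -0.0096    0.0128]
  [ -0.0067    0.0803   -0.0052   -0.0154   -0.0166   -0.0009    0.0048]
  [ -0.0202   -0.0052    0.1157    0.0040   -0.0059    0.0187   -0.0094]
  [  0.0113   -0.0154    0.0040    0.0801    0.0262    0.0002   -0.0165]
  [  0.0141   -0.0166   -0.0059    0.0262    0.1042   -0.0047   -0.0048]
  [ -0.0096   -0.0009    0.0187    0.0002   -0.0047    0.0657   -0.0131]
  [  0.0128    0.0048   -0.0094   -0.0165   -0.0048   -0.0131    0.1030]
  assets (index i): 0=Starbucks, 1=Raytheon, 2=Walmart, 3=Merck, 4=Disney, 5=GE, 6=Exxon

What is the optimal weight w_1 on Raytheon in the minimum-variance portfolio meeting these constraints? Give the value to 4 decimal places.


0.2118

g=Σ⁻¹μ = [0.3012  2.2035  0.5910  2.6281  1.2612  0.8746  2.1553]
h=Σ⁻¹𝟙 = [16.1203  18.2516  10.4148  12.7678  9.0921  17.9780  12.5609]
a=μᵀg=1.366921  b=𝟙ᵀg=10.014873  c=𝟙ᵀh=97.185532  D=ac−b²=32.547305
λ₁=(c·0.128−b)/D = (97.185532·0.128−10.014873)/32.547305 = 0.074503
λ₂=(a−b·0.128)/D = (1.366921−10.014873·0.128)/32.547305 = 0.002612
w* = 0.074503·g + 0.002612·h:
  w_0 = 0.074503·0.3012 + 0.002612·16.1203 = 0.0645  (Starbucks)
  w_1 = 0.074503·2.2035 + 0.002612·18.2516 = 0.2118  (Raytheon)
  w_2 = 0.074503·0.5910 + 0.002612·10.4148 = 0.0712  (Walmart)
  w_3 = 0.074503·2.6281 + 0.002612·12.7678 = 0.2292  (Merck)
  w_4 = 0.074503·1.2612 + 0.002612·9.0921 = 0.1177  (Disney)
  w_5 = 0.074503·0.8746 + 0.002612·17.9780 = 0.1121  (GE)
  w_6 = 0.074503·2.1553 + 0.002612·12.5609 = 0.1934  (Exxon)
Σw_i=1.0000  μᵀw=0.1280
σ²=wᵀΣw=λ₁·μ_p+λ₂ = 0.074503·0.128 + 0.002612 = 0.012149 ≈ 0.0121


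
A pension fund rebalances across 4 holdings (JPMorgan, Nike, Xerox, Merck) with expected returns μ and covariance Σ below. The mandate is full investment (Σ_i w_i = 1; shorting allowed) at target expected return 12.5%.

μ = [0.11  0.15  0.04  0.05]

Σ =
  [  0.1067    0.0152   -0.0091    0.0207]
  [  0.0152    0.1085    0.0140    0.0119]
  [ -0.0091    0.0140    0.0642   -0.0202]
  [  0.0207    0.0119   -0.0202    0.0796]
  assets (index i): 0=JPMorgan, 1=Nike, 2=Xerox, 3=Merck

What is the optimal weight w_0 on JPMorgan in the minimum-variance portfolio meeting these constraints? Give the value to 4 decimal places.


x=Σ⁻¹μ = [0.8445  1.1411  0.6181  0.3948]
y=Σ⁻¹𝟙 = [7.6305  3.8152  20.6215  15.2412]
a=μᵀx=0.308528  b=𝟙ᵀx=2.998547  c=𝟙ᵀy=47.308335  D=ac−b²=5.604658
λ₁=(c·0.125−b)/D = (47.308335·0.125−2.998547)/5.604658 = 0.520102
λ₂=(a−b·0.125)/D = (0.308528−2.998547·0.125)/5.604658 = -0.011828
w* = 0.520102·x + -0.011828·y:
  w_0 = 0.520102·0.8445 + -0.011828·7.6305 = 0.3490  (JPMorgan)
  w_1 = 0.520102·1.1411 + -0.011828·3.8152 = 0.5484  (Nike)
  w_2 = 0.520102·0.6181 + -0.011828·20.6215 = 0.0776  (Xerox)
  w_3 = 0.520102·0.3948 + -0.011828·15.2412 = 0.0251  (Merck)
Σw_i=1.0000  μᵀw=0.1250
σ²=wᵀΣw=λ₁·μ_p+λ₂ = 0.520102·0.125 + -0.011828 = 0.053185 ≈ 0.0532

0.3490


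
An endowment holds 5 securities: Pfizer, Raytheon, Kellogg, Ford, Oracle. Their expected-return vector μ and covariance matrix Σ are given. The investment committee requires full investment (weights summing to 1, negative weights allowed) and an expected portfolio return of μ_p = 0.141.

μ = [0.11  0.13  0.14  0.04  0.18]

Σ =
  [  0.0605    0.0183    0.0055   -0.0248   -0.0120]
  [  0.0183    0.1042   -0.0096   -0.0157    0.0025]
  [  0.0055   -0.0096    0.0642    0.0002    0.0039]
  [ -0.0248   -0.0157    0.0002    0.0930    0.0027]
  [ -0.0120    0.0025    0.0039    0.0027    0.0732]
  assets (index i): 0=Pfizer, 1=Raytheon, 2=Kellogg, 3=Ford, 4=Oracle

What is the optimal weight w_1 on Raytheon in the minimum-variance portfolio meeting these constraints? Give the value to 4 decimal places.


0.1297

u=Σ⁻¹μ = [2.2900  1.1389  1.9904  1.1519  2.6470]
v=Σ⁻¹𝟙 = [22.9492  9.1796  13.9731  17.9362  15.7038]
a=μᵀu=1.201139  b=𝟙ᵀu=9.218113  c=𝟙ᵀv=79.741774  D=ac−b²=10.807328
λ₁=(c·0.141−b)/D = (79.741774·0.141−9.218113)/10.807328 = 0.187417
λ₂=(a−b·0.141)/D = (1.201139−9.218113·0.141)/10.807328 = -0.009125
w* = 0.187417·u + -0.009125·v:
  w_0 = 0.187417·2.2900 + -0.009125·22.9492 = 0.2198  (Pfizer)
  w_1 = 0.187417·1.1389 + -0.009125·9.1796 = 0.1297  (Raytheon)
  w_2 = 0.187417·1.9904 + -0.009125·13.9731 = 0.2455  (Kellogg)
  w_3 = 0.187417·1.1519 + -0.009125·17.9362 = 0.0522  (Ford)
  w_4 = 0.187417·2.6470 + -0.009125·15.7038 = 0.3528  (Oracle)
Σw_i=1.0000  μᵀw=0.1410
σ²=wᵀΣw=λ₁·μ_p+λ₂ = 0.187417·0.141 + -0.009125 = 0.017301 ≈ 0.0173


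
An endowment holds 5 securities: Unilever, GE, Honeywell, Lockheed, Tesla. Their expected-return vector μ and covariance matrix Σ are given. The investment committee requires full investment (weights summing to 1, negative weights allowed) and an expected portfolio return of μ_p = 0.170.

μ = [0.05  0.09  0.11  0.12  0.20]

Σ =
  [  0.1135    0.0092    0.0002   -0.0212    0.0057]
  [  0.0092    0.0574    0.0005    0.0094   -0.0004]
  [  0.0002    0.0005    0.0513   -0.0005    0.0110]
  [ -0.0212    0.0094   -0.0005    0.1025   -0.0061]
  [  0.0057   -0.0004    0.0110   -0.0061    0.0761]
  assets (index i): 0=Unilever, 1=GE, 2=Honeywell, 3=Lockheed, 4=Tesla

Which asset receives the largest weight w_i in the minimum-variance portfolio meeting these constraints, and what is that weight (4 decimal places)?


p=Σ⁻¹μ = [0.4524  1.2855  1.6125  1.3014  2.4722]
q=Σ⁻¹𝟙 = [9.1634  14.0632  17.0809  11.0966  10.9487]
a=μᵀp=0.966307  b=𝟙ᵀp=7.124072  c=𝟙ᵀq=62.352665  D=ac−b²=9.499429
λ₁=(c·0.170−b)/D = (62.352665·0.170−7.124072)/9.499429 = 0.365904
λ₂=(a−b·0.170)/D = (0.966307−7.124072·0.170)/9.499429 = -0.025768
w* = 0.365904·p + -0.025768·q:
  w_0 = 0.365904·0.4524 + -0.025768·9.1634 = -0.0706  (Unilever)
  w_1 = 0.365904·1.2855 + -0.025768·14.0632 = 0.1080  (GE)
  w_2 = 0.365904·1.6125 + -0.025768·17.0809 = 0.1499  (Honeywell)
  w_3 = 0.365904·1.3014 + -0.025768·11.0966 = 0.1903  (Lockheed)
  w_4 = 0.365904·2.4722 + -0.025768·10.9487 = 0.6225  (Tesla)
Σw_i=1.0000  μᵀw=0.1700
σ²=wᵀΣw=λ₁·μ_p+λ₂ = 0.365904·0.170 + -0.025768 = 0.036435 ≈ 0.0364

Tesla (0.6225)


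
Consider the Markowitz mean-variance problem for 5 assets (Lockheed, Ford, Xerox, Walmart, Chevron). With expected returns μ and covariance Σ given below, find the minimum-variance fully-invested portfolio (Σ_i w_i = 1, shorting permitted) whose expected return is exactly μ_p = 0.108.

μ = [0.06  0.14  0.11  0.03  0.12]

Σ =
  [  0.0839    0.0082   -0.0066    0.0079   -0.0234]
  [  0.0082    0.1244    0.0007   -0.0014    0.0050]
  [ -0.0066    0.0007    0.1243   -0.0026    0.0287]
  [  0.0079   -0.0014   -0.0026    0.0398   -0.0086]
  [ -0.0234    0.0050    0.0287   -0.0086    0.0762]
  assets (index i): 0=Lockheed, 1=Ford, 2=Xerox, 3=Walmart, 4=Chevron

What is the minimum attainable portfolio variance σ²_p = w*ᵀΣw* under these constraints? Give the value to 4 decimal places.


g=Σ⁻¹μ = [1.0523  0.9943  0.5553  0.9911  1.7354]
h=Σ⁻¹𝟙 = [14.2101  6.6454  5.1339  26.7942  18.1414]
a=μᵀg=0.501410  b=𝟙ᵀg=5.328485  c=𝟙ᵀh=70.924975  D=ac−b²=7.169729
λ₁=(c·0.108−b)/D = (70.924975·0.108−5.328485)/7.169729 = 0.325174
λ₂=(a−b·0.108)/D = (0.501410−5.328485·0.108)/7.169729 = -0.010330
w* = 0.325174·g + -0.010330·h:
  w_0 = 0.325174·1.0523 + -0.010330·14.2101 = 0.1954  (Lockheed)
  w_1 = 0.325174·0.9943 + -0.010330·6.6454 = 0.2547  (Ford)
  w_2 = 0.325174·0.5553 + -0.010330·5.1339 = 0.1275  (Xerox)
  w_3 = 0.325174·0.9911 + -0.010330·26.7942 = 0.0455  (Walmart)
  w_4 = 0.325174·1.7354 + -0.010330·18.1414 = 0.3769  (Chevron)
Σw_i=1.0000  μᵀw=0.1080
σ²=wᵀΣw=λ₁·μ_p+λ₂ = 0.325174·0.108 + -0.010330 = 0.024788 ≈ 0.0248

0.0248


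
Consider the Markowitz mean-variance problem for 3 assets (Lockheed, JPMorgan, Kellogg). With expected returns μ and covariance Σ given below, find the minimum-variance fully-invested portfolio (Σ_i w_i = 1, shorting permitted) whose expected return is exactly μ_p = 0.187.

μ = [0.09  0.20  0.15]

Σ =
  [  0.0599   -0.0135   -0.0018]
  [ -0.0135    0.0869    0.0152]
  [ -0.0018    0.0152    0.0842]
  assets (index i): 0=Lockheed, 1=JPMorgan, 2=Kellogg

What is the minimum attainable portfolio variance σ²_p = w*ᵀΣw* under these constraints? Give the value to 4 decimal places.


0.0591

x=Σ⁻¹μ = [2.0810  2.3806  1.3962]
y=Σ⁻¹𝟙 = [19.8909  12.8516  9.9817]
a=μᵀx=0.872833  b=𝟙ᵀx=5.857757  c=𝟙ᵀy=42.724193  D=ac−b²=2.977760
λ₁=(c·0.187−b)/D = (42.724193·0.187−5.857757)/2.977760 = 0.715863
λ₂=(a−b·0.187)/D = (0.872833−5.857757·0.187)/2.977760 = -0.074743
w* = 0.715863·x + -0.074743·y:
  w_0 = 0.715863·2.0810 + -0.074743·19.8909 = 0.0030  (Lockheed)
  w_1 = 0.715863·2.3806 + -0.074743·12.8516 = 0.7436  (JPMorgan)
  w_2 = 0.715863·1.3962 + -0.074743·9.9817 = 0.2534  (Kellogg)
Σw_i=1.0000  μᵀw=0.1870
σ²=wᵀΣw=λ₁·μ_p+λ₂ = 0.715863·0.187 + -0.074743 = 0.059123 ≈ 0.0591


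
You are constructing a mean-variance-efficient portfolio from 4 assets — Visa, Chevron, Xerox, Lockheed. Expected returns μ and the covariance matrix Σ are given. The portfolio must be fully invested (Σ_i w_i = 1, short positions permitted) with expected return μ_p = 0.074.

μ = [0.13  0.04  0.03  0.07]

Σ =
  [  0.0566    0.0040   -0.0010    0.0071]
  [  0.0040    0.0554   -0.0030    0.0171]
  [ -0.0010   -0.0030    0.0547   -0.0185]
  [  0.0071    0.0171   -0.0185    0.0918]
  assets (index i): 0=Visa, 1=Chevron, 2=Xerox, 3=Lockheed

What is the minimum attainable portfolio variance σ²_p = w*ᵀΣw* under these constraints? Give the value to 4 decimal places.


0.0164

u=Σ⁻¹μ = [2.1973  0.3965  0.8433  0.6887]
v=Σ⁻¹𝟙 = [15.5851  14.5859  23.3130  11.6690]
a=μᵀu=0.375014  b=𝟙ᵀu=4.125726  c=𝟙ᵀv=65.153037  D=ac−b²=7.411719
λ₁=(c·0.074−b)/D = (65.153037·0.074−4.125726)/7.411719 = 0.093851
λ₂=(a−b·0.074)/D = (0.375014−4.125726·0.074)/7.411719 = 0.009405
w* = 0.093851·u + 0.009405·v:
  w_0 = 0.093851·2.1973 + 0.009405·15.5851 = 0.3528  (Visa)
  w_1 = 0.093851·0.3965 + 0.009405·14.5859 = 0.1744  (Chevron)
  w_2 = 0.093851·0.8433 + 0.009405·23.3130 = 0.2984  (Xerox)
  w_3 = 0.093851·0.6887 + 0.009405·11.6690 = 0.1744  (Lockheed)
Σw_i=1.0000  μᵀw=0.0740
σ²=wᵀΣw=λ₁·μ_p+λ₂ = 0.093851·0.074 + 0.009405 = 0.016350 ≈ 0.0164


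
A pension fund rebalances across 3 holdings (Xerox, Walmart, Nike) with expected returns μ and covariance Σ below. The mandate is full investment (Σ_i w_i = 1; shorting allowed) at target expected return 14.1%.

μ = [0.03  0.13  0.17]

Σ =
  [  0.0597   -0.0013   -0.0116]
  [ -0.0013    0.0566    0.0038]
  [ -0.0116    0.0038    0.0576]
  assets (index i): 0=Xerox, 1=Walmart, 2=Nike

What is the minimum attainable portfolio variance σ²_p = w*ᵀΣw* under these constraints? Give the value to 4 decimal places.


0.0246

x=Σ⁻¹μ = [1.1396  2.1188  3.0411]
y=Σ⁻¹𝟙 = [21.0997  16.7759  20.5036]
a=μᵀx=0.826620  b=𝟙ᵀx=6.299470  c=𝟙ᵀy=58.379180  D=ac−b²=8.574069
λ₁=(c·0.141−b)/D = (58.379180·0.141−6.299470)/8.574069 = 0.225330
λ₂=(a−b·0.141)/D = (0.826620−6.299470·0.141)/8.574069 = -0.007185
w* = 0.225330·x + -0.007185·y:
  w_0 = 0.225330·1.1396 + -0.007185·21.0997 = 0.1052  (Xerox)
  w_1 = 0.225330·2.1188 + -0.007185·16.7759 = 0.3569  (Walmart)
  w_2 = 0.225330·3.0411 + -0.007185·20.5036 = 0.5379  (Nike)
Σw_i=1.0000  μᵀw=0.1410
σ²=wᵀΣw=λ₁·μ_p+λ₂ = 0.225330·0.141 + -0.007185 = 0.024586 ≈ 0.0246


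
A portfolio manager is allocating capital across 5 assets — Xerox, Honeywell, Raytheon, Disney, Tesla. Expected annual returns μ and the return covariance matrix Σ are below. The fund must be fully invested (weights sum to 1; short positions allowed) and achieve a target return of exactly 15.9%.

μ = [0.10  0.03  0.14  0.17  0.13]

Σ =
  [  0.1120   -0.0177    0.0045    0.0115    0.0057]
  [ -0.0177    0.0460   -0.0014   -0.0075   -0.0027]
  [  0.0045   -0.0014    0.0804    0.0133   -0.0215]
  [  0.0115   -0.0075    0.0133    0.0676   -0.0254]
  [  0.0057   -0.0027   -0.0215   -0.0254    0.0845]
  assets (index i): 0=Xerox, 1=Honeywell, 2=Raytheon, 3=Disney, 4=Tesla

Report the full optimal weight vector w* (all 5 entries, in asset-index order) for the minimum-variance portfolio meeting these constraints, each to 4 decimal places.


-0.0136  -0.0775  0.2488  0.4588  0.3835

x=Σ⁻¹μ = [0.5734  1.6624  2.0038  3.3622  3.0734]
y=Σ⁻¹𝟙 = [9.7948  30.8911  14.8053  22.1245  22.5781]
a=μᵀx=1.358873  b=𝟙ᵀx=10.675278  c=𝟙ᵀy=100.193850  D=ac−b²=22.189109
λ₁=(c·0.159−b)/D = (100.193850·0.159−10.675278)/22.189109 = 0.236852
λ₂=(a−b·0.159)/D = (1.358873−10.675278·0.159)/22.189109 = -0.015255
w* = 0.236852·x + -0.015255·y:
  w_0 = 0.236852·0.5734 + -0.015255·9.7948 = -0.0136  (Xerox)
  w_1 = 0.236852·1.6624 + -0.015255·30.8911 = -0.0775  (Honeywell)
  w_2 = 0.236852·2.0038 + -0.015255·14.8053 = 0.2488  (Raytheon)
  w_3 = 0.236852·3.3622 + -0.015255·22.1245 = 0.4588  (Disney)
  w_4 = 0.236852·3.0734 + -0.015255·22.5781 = 0.3835  (Tesla)
Σw_i=1.0000  μᵀw=0.1590
σ²=wᵀΣw=λ₁·μ_p+λ₂ = 0.236852·0.159 + -0.015255 = 0.022404 ≈ 0.0224
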